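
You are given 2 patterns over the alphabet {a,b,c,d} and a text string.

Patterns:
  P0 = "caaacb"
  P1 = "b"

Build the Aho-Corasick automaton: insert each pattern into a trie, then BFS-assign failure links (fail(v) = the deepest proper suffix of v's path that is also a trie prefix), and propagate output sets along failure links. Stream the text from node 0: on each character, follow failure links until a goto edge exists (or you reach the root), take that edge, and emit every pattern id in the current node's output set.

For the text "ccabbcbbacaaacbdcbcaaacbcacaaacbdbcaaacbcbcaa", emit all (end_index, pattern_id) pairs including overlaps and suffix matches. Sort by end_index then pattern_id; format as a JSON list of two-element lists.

Build automaton:
Trie nodes:
  0='ε' goto b→7 c→1
  1='c' goto a→2
  2='ca' goto a→3
  3='caa' goto a→4
  4='caaa' goto c→5
  5='caaac' goto b→6
  6='caaacb' goto ·  ←P0
  7='b' goto ·  ←P1

Failure links (BFS by depth):
  n1('c'): parent n0 fail=0; on 'c' 0 → fail=0;  out ∅∪∅=∅
  n7('b'): parent n0 fail=0; on 'b' 0 → fail=0;  out {1}∪∅={1}
  n2('ca'): parent n1 fail=0; on 'a' 0 → fail=0;  out ∅∪∅=∅
  n3('caa'): parent n2 fail=0; on 'a' 0 → fail=0;  out ∅∪∅=∅
  n4('caaa'): parent n3 fail=0; on 'a' 0 → fail=0;  out ∅∪∅=∅
  n5('caaac'): parent n4 fail=0; on 'c' 0 → fail=1;  out ∅∪∅=∅
  n6('caaacb'): parent n5 fail=1; on 'b' 1→0 → fail=7;  out {0}∪{1}={0,1}

Run:
i=0 'c': node 0→1
i=1 'c': node 1→1 (fail-walked)
i=2 'a': node 1→2
i=3 'b': node 2→7 (fail-walked)  emit P1@[3:3]
i=4 'b': node 7→7 (fail-walked)  emit P1@[4:4]
i=5 'c': node 7→1 (fail-walked)
i=6 'b': node 1→7 (fail-walked)  emit P1@[6:6]
i=7 'b': node 7→7 (fail-walked)  emit P1@[7:7]
i=8 'a': node 7→0 (fail-walked)
i=9 'c': node 0→1
i=10 'a': node 1→2
i=11 'a': node 2→3
i=12 'a': node 3→4
i=13 'c': node 4→5
i=14 'b': node 5→6  emit P0@[9:14],P1@[14:14]
i=15 'd': node 6→0 (fail-walked)
i=16 'c': node 0→1
i=17 'b': node 1→7 (fail-walked)  emit P1@[17:17]
i=18 'c': node 7→1 (fail-walked)
i=19 'a': node 1→2
i=20 'a': node 2→3
i=21 'a': node 3→4
i=22 'c': node 4→5
i=23 'b': node 5→6  emit P0@[18:23],P1@[23:23]
i=24 'c': node 6→1 (fail-walked)
i=25 'a': node 1→2
i=26 'c': node 2→1 (fail-walked)
i=27 'a': node 1→2
i=28 'a': node 2→3
i=29 'a': node 3→4
i=30 'c': node 4→5
i=31 'b': node 5→6  emit P0@[26:31],P1@[31:31]
i=32 'd': node 6→0 (fail-walked)
i=33 'b': node 0→7  emit P1@[33:33]
i=34 'c': node 7→1 (fail-walked)
i=35 'a': node 1→2
i=36 'a': node 2→3
i=37 'a': node 3→4
i=38 'c': node 4→5
i=39 'b': node 5→6  emit P0@[34:39],P1@[39:39]
i=40 'c': node 6→1 (fail-walked)
i=41 'b': node 1→7 (fail-walked)  emit P1@[41:41]
i=42 'c': node 7→1 (fail-walked)
i=43 'a': node 1→2
i=44 'a': node 2→3

Matches: [[3,1],[4,1],[6,1],[7,1],[14,0],[14,1],[17,1],[23,0],[23,1],[31,0],[31,1],[33,1],[39,0],[39,1],[41,1]]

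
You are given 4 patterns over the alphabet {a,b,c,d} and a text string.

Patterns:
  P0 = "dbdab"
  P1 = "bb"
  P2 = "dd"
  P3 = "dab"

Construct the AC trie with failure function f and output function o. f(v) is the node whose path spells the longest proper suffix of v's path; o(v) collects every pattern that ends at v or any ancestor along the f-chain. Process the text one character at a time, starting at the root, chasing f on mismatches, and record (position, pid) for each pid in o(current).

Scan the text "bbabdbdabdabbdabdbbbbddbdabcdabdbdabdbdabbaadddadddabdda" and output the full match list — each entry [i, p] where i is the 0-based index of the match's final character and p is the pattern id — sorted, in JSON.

Construct AC machine:
Trie nodes:
  0='ε' goto b→6 d→1
  1='d' goto a→9 b→2 d→8
  2='db' goto d→3
  3='dbd' goto a→4
  4='dbda' goto b→5
  5='dbdab' goto ·  [P0 ends]
  6='b' goto b→7
  7='bb' goto ·  [P1 ends]
  8='dd' goto ·  [P2 ends]
  9='da' goto b→10
  10='dab' goto ·  [P3 ends]

BFS fail/out derivation:
  n1('d'): parent n0 fail=0; on 'd' 0 → fail=0;  out ∅∪∅=∅
  n6('b'): parent n0 fail=0; on 'b' 0 → fail=0;  out ∅∪∅=∅
  n2('db'): parent n1 fail=0; on 'b' 0 → fail=6;  out ∅∪∅=∅
  n7('bb'): parent n6 fail=0; on 'b' 0 → fail=6;  out {1}∪∅={1}
  n8('dd'): parent n1 fail=0; on 'd' 0 → fail=1;  out {2}∪∅={2}
  n9('da'): parent n1 fail=0; on 'a' 0 → fail=0;  out ∅∪∅=∅
  n3('dbd'): parent n2 fail=6; on 'd' 6→0 → fail=1;  out ∅∪∅=∅
  n10('dab'): parent n9 fail=0; on 'b' 0 → fail=6;  out {3}∪∅={3}
  n4('dbda'): parent n3 fail=1; on 'a' 1 → fail=9;  out ∅∪∅=∅
  n5('dbdab'): parent n4 fail=9; on 'b' 9 → fail=10;  out {0}∪{3}={0,3}

Scan:
[0] read 'b'  n0⇒n6
[1] read 'b'  n6⇒n7  ** P1@[0:1]
[2] read 'a'  n7⇒n0 (via fail)
[3] read 'b'  n0⇒n6
[4] read 'd'  n6⇒n1 (via fail)
[5] read 'b'  n1⇒n2
[6] read 'd'  n2⇒n3
[7] read 'a'  n3⇒n4
[8] read 'b'  n4⇒n5  ** P0@[4:8],P3@[6:8]
[9] read 'd'  n5⇒n1 (via fail)
[10] read 'a'  n1⇒n9
[11] read 'b'  n9⇒n10  ** P3@[9:11]
[12] read 'b'  n10⇒n7 (via fail)  ** P1@[11:12]
[13] read 'd'  n7⇒n1 (via fail)
[14] read 'a'  n1⇒n9
[15] read 'b'  n9⇒n10  ** P3@[13:15]
[16] read 'd'  n10⇒n1 (via fail)
[17] read 'b'  n1⇒n2
[18] read 'b'  n2⇒n7 (via fail)  ** P1@[17:18]
[19] read 'b'  n7⇒n7 (via fail)  ** P1@[18:19]
[20] read 'b'  n7⇒n7 (via fail)  ** P1@[19:20]
[21] read 'd'  n7⇒n1 (via fail)
[22] read 'd'  n1⇒n8  ** P2@[21:22]
[23] read 'b'  n8⇒n2 (via fail)
[24] read 'd'  n2⇒n3
[25] read 'a'  n3⇒n4
[26] read 'b'  n4⇒n5  ** P0@[22:26],P3@[24:26]
[27] read 'c'  n5⇒n0 (via fail)
[28] read 'd'  n0⇒n1
[29] read 'a'  n1⇒n9
[30] read 'b'  n9⇒n10  ** P3@[28:30]
[31] read 'd'  n10⇒n1 (via fail)
[32] read 'b'  n1⇒n2
[33] read 'd'  n2⇒n3
[34] read 'a'  n3⇒n4
[35] read 'b'  n4⇒n5  ** P0@[31:35],P3@[33:35]
[36] read 'd'  n5⇒n1 (via fail)
[37] read 'b'  n1⇒n2
[38] read 'd'  n2⇒n3
[39] read 'a'  n3⇒n4
[40] read 'b'  n4⇒n5  ** P0@[36:40],P3@[38:40]
[41] read 'b'  n5⇒n7 (via fail)  ** P1@[40:41]
[42] read 'a'  n7⇒n0 (via fail)
[43] read 'a'  n0⇒n0
[44] read 'd'  n0⇒n1
[45] read 'd'  n1⇒n8  ** P2@[44:45]
[46] read 'd'  n8⇒n8 (via fail)  ** P2@[45:46]
[47] read 'a'  n8⇒n9 (via fail)
[48] read 'd'  n9⇒n1 (via fail)
[49] read 'd'  n1⇒n8  ** P2@[48:49]
[50] read 'd'  n8⇒n8 (via fail)  ** P2@[49:50]
[51] read 'a'  n8⇒n9 (via fail)
[52] read 'b'  n9⇒n10  ** P3@[50:52]
[53] read 'd'  n10⇒n1 (via fail)
[54] read 'd'  n1⇒n8  ** P2@[53:54]
[55] read 'a'  n8⇒n9 (via fail)

Result: [[1,1],[8,0],[8,3],[11,3],[12,1],[15,3],[18,1],[19,1],[20,1],[22,2],[26,0],[26,3],[30,3],[35,0],[35,3],[40,0],[40,3],[41,1],[45,2],[46,2],[49,2],[50,2],[52,3],[54,2]]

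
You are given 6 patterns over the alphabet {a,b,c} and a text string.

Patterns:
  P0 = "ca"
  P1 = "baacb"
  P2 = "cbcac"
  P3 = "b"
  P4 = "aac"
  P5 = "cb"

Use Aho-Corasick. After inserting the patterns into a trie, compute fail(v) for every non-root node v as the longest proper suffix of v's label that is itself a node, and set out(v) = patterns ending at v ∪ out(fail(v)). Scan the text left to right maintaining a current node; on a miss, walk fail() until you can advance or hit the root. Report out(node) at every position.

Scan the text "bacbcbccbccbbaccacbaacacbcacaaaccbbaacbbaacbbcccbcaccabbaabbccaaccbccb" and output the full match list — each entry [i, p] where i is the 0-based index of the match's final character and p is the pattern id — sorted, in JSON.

Build automaton:
Trie nodes:
  n0 'ε': a→12 b→3 c→1
  n1 'c': a→2 b→8
  n2 'ca': ·  [P0 ends]
  n3 'b': a→4  [P3 ends]
  n4 'ba': a→5
  n5 'baa': c→6
  n6 'baac': b→7
  n7 'baacb': ·  [P1 ends]
  n8 'cb': c→9  [P5 ends]
  n9 'cbc': a→10
  n10 'cbca': c→11
  n11 'cbcac': ·  [P2 ends]
  n12 'a': a→13
  n13 'aa': c→14
  n14 'aac': ·  [P4 ends]

Failure links (BFS by depth):
  fail(1) 'c': from fail(0)=0 chase 'c': 0 ⇒ 0;  out=∅∪out(0)=∅
  fail(3) 'b': from fail(0)=0 chase 'b': 0 ⇒ 0;  out={3}∪out(0)={3}
  fail(12) 'a': from fail(0)=0 chase 'a': 0 ⇒ 0;  out=∅∪out(0)=∅
  fail(2) 'ca': from fail(1)=0 chase 'a': 0 ⇒ 12;  out={0}∪out(12)={0}
  fail(4) 'ba': from fail(3)=0 chase 'a': 0 ⇒ 12;  out=∅∪out(12)=∅
  fail(8) 'cb': from fail(1)=0 chase 'b': 0 ⇒ 3;  out={5}∪out(3)={3,5}
  fail(13) 'aa': from fail(12)=0 chase 'a': 0 ⇒ 12;  out=∅∪out(12)=∅
  fail(5) 'baa': from fail(4)=12 chase 'a': 12 ⇒ 13;  out=∅∪out(13)=∅
  fail(9) 'cbc': from fail(8)=3 chase 'c': 3→0 ⇒ 1;  out=∅∪out(1)=∅
  fail(14) 'aac': from fail(13)=12 chase 'c': 12→0 ⇒ 1;  out={4}∪out(1)={4}
  fail(6) 'baac': from fail(5)=13 chase 'c': 13 ⇒ 14;  out=∅∪out(14)={4}
  fail(10) 'cbca': from fail(9)=1 chase 'a': 1 ⇒ 2;  out=∅∪out(2)={0}
  fail(7) 'baacb': from fail(6)=14 chase 'b': 14→1 ⇒ 8;  out={1}∪out(8)={1,3,5}
  fail(11) 'cbcac': from fail(10)=2 chase 'c': 2→12→0 ⇒ 1;  out={2}∪out(1)={2}

Run:
i=0 'b': node 0→3  → match P3@[0:0]
i=1 'a': node 3→4
i=2 'c': node 4→1 (fail-walked)
i=3 'b': node 1→8  → match P3@[3:3],P5@[2:3]
i=4 'c': node 8→9
i=5 'b': node 9→8 (fail-walked)  → match P3@[5:5],P5@[4:5]
i=6 'c': node 8→9
i=7 'c': node 9→1 (fail-walked)
i=8 'b': node 1→8  → match P3@[8:8],P5@[7:8]
i=9 'c': node 8→9
i=10 'c': node 9→1 (fail-walked)
i=11 'b': node 1→8  → match P3@[11:11],P5@[10:11]
i=12 'b': node 8→3 (fail-walked)  → match P3@[12:12]
i=13 'a': node 3→4
i=14 'c': node 4→1 (fail-walked)
i=15 'c': node 1→1 (fail-walked)
i=16 'a': node 1→2  → match P0@[15:16]
i=17 'c': node 2→1 (fail-walked)
i=18 'b': node 1→8  → match P3@[18:18],P5@[17:18]
i=19 'a': node 8→4 (fail-walked)
i=20 'a': node 4→5
i=21 'c': node 5→6  → match P4@[19:21]
i=22 'a': node 6→2 (fail-walked)  → match P0@[21:22]
i=23 'c': node 2→1 (fail-walked)
i=24 'b': node 1→8  → match P3@[24:24],P5@[23:24]
i=25 'c': node 8→9
i=26 'a': node 9→10  → match P0@[25:26]
i=27 'c': node 10→11  → match P2@[23:27]
i=28 'a': node 11→2 (fail-walked)  → match P0@[27:28]
i=29 'a': node 2→13 (fail-walked)
i=30 'a': node 13→13 (fail-walked)
i=31 'c': node 13→14  → match P4@[29:31]
i=32 'c': node 14→1 (fail-walked)
i=33 'b': node 1→8  → match P3@[33:33],P5@[32:33]
i=34 'b': node 8→3 (fail-walked)  → match P3@[34:34]
i=35 'a': node 3→4
i=36 'a': node 4→5
i=37 'c': node 5→6  → match P4@[35:37]
i=38 'b': node 6→7  → match P1@[34:38],P3@[38:38],P5@[37:38]
i=39 'b': node 7→3 (fail-walked)  → match P3@[39:39]
i=40 'a': node 3→4
i=41 'a': node 4→5
i=42 'c': node 5→6  → match P4@[40:42]
i=43 'b': node 6→7  → match P1@[39:43],P3@[43:43],P5@[42:43]
i=44 'b': node 7→3 (fail-walked)  → match P3@[44:44]
i=45 'c': node 3→1 (fail-walked)
i=46 'c': node 1→1 (fail-walked)
i=47 'c': node 1→1 (fail-walked)
i=48 'b': node 1→8  → match P3@[48:48],P5@[47:48]
i=49 'c': node 8→9
i=50 'a': node 9→10  → match P0@[49:50]
i=51 'c': node 10→11  → match P2@[47:51]
i=52 'c': node 11→1 (fail-walked)
i=53 'a': node 1→2  → match P0@[52:53]
i=54 'b': node 2→3 (fail-walked)  → match P3@[54:54]
i=55 'b': node 3→3 (fail-walked)  → match P3@[55:55]
i=56 'a': node 3→4
i=57 'a': node 4→5
i=58 'b': node 5→3 (fail-walked)  → match P3@[58:58]
i=59 'b': node 3→3 (fail-walked)  → match P3@[59:59]
i=60 'c': node 3→1 (fail-walked)
i=61 'c': node 1→1 (fail-walked)
i=62 'a': node 1→2  → match P0@[61:62]
i=63 'a': node 2→13 (fail-walked)
i=64 'c': node 13→14  → match P4@[62:64]
i=65 'c': node 14→1 (fail-walked)
i=66 'b': node 1→8  → match P3@[66:66],P5@[65:66]
i=67 'c': node 8→9
i=68 'c': node 9→1 (fail-walked)
i=69 'b': node 1→8  → match P3@[69:69],P5@[68:69]

All matches (sorted): [[0,3],[3,3],[3,5],[5,3],[5,5],[8,3],[8,5],[11,3],[11,5],[12,3],[16,0],[18,3],[18,5],[21,4],[22,0],[24,3],[24,5],[26,0],[27,2],[28,0],[31,4],[33,3],[33,5],[34,3],[37,4],[38,1],[38,3],[38,5],[39,3],[42,4],[43,1],[43,3],[43,5],[44,3],[48,3],[48,5],[50,0],[51,2],[53,0],[54,3],[55,3],[58,3],[59,3],[62,0],[64,4],[66,3],[66,5],[69,3],[69,5]]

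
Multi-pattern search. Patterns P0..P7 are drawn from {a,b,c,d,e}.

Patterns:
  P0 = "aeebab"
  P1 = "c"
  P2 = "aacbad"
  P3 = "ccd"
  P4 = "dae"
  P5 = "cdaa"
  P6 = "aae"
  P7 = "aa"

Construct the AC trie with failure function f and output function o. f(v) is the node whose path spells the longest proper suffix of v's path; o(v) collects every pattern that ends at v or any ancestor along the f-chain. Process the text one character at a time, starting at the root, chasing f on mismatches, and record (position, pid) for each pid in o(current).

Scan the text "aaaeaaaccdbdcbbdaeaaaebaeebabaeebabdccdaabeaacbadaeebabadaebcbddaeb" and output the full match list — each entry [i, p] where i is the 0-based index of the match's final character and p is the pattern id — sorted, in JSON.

Build automaton:
Trie (insert patterns):
  0='ε' goto a→1 c→7 d→15
  1='a' goto a→8 e→2
  2='ae' goto e→3
  3='aee' goto b→4
  4='aeeb' goto a→5
  5='aeeba' goto b→6
  6='aeebab' goto ·  [P0 ends]
  7='c' goto c→13 d→18  [P1 ends]
  8='aa' goto c→9 e→21  [P7 ends]
  9='aac' goto b→10
  10='aacb' goto a→11
  11='aacba' goto d→12
  12='aacbad' goto ·  [P2 ends]
  13='cc' goto d→14
  14='ccd' goto ·  [P3 ends]
  15='d' goto a→16
  16='da' goto e→17
  17='dae' goto ·  [P4 ends]
  18='cd' goto a→19
  19='cda' goto a→20
  20='cdaa' goto ·  [P5 ends]
  21='aae' goto ·  [P6 ends]

Failure links (BFS by depth):
  n1('a'): parent n0 fail=0; on 'a' 0 → fail=0;  out ∅∪∅=∅
  n7('c'): parent n0 fail=0; on 'c' 0 → fail=0;  out {1}∪∅={1}
  n15('d'): parent n0 fail=0; on 'd' 0 → fail=0;  out ∅∪∅=∅
  n2('ae'): parent n1 fail=0; on 'e' 0 → fail=0;  out ∅∪∅=∅
  n8('aa'): parent n1 fail=0; on 'a' 0 → fail=1;  out {7}∪∅={7}
  n13('cc'): parent n7 fail=0; on 'c' 0 → fail=7;  out ∅∪{1}={1}
  n16('da'): parent n15 fail=0; on 'a' 0 → fail=1;  out ∅∪∅=∅
  n18('cd'): parent n7 fail=0; on 'd' 0 → fail=15;  out ∅∪∅=∅
  n3('aee'): parent n2 fail=0; on 'e' 0 → fail=0;  out ∅∪∅=∅
  n9('aac'): parent n8 fail=1; on 'c' 1→0 → fail=7;  out ∅∪{1}={1}
  n14('ccd'): parent n13 fail=7; on 'd' 7 → fail=18;  out {3}∪∅={3}
  n17('dae'): parent n16 fail=1; on 'e' 1 → fail=2;  out {4}∪∅={4}
  n19('cda'): parent n18 fail=15; on 'a' 15 → fail=16;  out ∅∪∅=∅
  n21('aae'): parent n8 fail=1; on 'e' 1 → fail=2;  out {6}∪∅={6}
  n4('aeeb'): parent n3 fail=0; on 'b' 0 → fail=0;  out ∅∪∅=∅
  n10('aacb'): parent n9 fail=7; on 'b' 7→0 → fail=0;  out ∅∪∅=∅
  n20('cdaa'): parent n19 fail=16; on 'a' 16→1 → fail=8;  out {5}∪{7}={5,7}
  n5('aeeba'): parent n4 fail=0; on 'a' 0 → fail=1;  out ∅∪∅=∅
  n11('aacba'): parent n10 fail=0; on 'a' 0 → fail=1;  out ∅∪∅=∅
  n6('aeebab'): parent n5 fail=1; on 'b' 1→0 → fail=0;  out {0}∪∅={0}
  n12('aacbad'): parent n11 fail=1; on 'd' 1→0 → fail=15;  out {2}∪∅={2}

Run:
pos 0 'a': at 1
pos 1 'a': at 8  ** P7@[0:1]
pos 2 'a': at 8 ·f  ** P7@[1:2]
pos 3 'e': at 21  ** P6@[1:3]
pos 4 'a': at 1 ·f
pos 5 'a': at 8  ** P7@[4:5]
pos 6 'a': at 8 ·f  ** P7@[5:6]
pos 7 'c': at 9  ** P1@[7:7]
pos 8 'c': at 13 ·f  ** P1@[8:8]
pos 9 'd': at 14  ** P3@[7:9]
pos 10 'b': at 0 ·f
pos 11 'd': at 15
pos 12 'c': at 7 ·f  ** P1@[12:12]
pos 13 'b': at 0 ·f
pos 14 'b': at 0
pos 15 'd': at 15
pos 16 'a': at 16
pos 17 'e': at 17  ** P4@[15:17]
pos 18 'a': at 1 ·f
pos 19 'a': at 8  ** P7@[18:19]
pos 20 'a': at 8 ·f  ** P7@[19:20]
pos 21 'e': at 21  ** P6@[19:21]
pos 22 'b': at 0 ·f
pos 23 'a': at 1
pos 24 'e': at 2
pos 25 'e': at 3
pos 26 'b': at 4
pos 27 'a': at 5
pos 28 'b': at 6  ** P0@[23:28]
pos 29 'a': at 1 ·f
pos 30 'e': at 2
pos 31 'e': at 3
pos 32 'b': at 4
pos 33 'a': at 5
pos 34 'b': at 6  ** P0@[29:34]
pos 35 'd': at 15 ·f
pos 36 'c': at 7 ·f  ** P1@[36:36]
pos 37 'c': at 13  ** P1@[37:37]
pos 38 'd': at 14  ** P3@[36:38]
pos 39 'a': at 19 ·f
pos 40 'a': at 20  ** P5@[37:40],P7@[39:40]
pos 41 'b': at 0 ·f
pos 42 'e': at 0
pos 43 'a': at 1
pos 44 'a': at 8  ** P7@[43:44]
pos 45 'c': at 9  ** P1@[45:45]
pos 46 'b': at 10
pos 47 'a': at 11
pos 48 'd': at 12  ** P2@[43:48]
pos 49 'a': at 16 ·f
pos 50 'e': at 17  ** P4@[48:50]
pos 51 'e': at 3 ·f
pos 52 'b': at 4
pos 53 'a': at 5
pos 54 'b': at 6  ** P0@[49:54]
pos 55 'a': at 1 ·f
pos 56 'd': at 15 ·f
pos 57 'a': at 16
pos 58 'e': at 17  ** P4@[56:58]
pos 59 'b': at 0 ·f
pos 60 'c': at 7  ** P1@[60:60]
pos 61 'b': at 0 ·f
pos 62 'd': at 15
pos 63 'd': at 15 ·f
pos 64 'a': at 16
pos 65 'e': at 17  ** P4@[63:65]
pos 66 'b': at 0 ·f

Matches: [[1,7],[2,7],[3,6],[5,7],[6,7],[7,1],[8,1],[9,3],[12,1],[17,4],[19,7],[20,7],[21,6],[28,0],[34,0],[36,1],[37,1],[38,3],[40,5],[40,7],[44,7],[45,1],[48,2],[50,4],[54,0],[58,4],[60,1],[65,4]]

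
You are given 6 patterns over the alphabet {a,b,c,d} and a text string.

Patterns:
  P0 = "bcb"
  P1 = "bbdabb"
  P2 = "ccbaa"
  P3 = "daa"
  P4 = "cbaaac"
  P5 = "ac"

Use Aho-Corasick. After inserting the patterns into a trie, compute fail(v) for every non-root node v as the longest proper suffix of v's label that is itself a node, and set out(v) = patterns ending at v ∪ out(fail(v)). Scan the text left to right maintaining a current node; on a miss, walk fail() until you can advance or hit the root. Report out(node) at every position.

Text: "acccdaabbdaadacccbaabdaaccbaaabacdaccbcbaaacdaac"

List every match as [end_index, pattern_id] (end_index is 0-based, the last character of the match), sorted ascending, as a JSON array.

Build:
Trie (insert patterns):
  0='ε' goto a→22 b→1 c→9 d→14
  1='b' goto b→4 c→2
  2='bc' goto b→3
  3='bcb' goto ·  [P0 ends]
  4='bb' goto d→5
  5='bbd' goto a→6
  6='bbda' goto b→7
  7='bbdab' goto b→8
  8='bbdabb' goto ·  [P1 ends]
  9='c' goto b→17 c→10
  10='cc' goto b→11
  11='ccb' goto a→12
  12='ccba' goto a→13
  13='ccbaa' goto ·  [P2 ends]
  14='d' goto a→15
  15='da' goto a→16
  16='daa' goto ·  [P3 ends]
  17='cb' goto a→18
  18='cba' goto a→19
  19='cbaa' goto a→20
  20='cbaaa' goto c→21
  21='cbaaac' goto ·  [P4 ends]
  22='a' goto c→23
  23='ac' goto ·  [P5 ends]

Failure links (BFS by depth):
  n1('b'): parent n0 fail=0; on 'b' 0 → fail=0;  out ∅∪∅=∅
  n9('c'): parent n0 fail=0; on 'c' 0 → fail=0;  out ∅∪∅=∅
  n14('d'): parent n0 fail=0; on 'd' 0 → fail=0;  out ∅∪∅=∅
  n22('a'): parent n0 fail=0; on 'a' 0 → fail=0;  out ∅∪∅=∅
  n2('bc'): parent n1 fail=0; on 'c' 0 → fail=9;  out ∅∪∅=∅
  n4('bb'): parent n1 fail=0; on 'b' 0 → fail=1;  out ∅∪∅=∅
  n10('cc'): parent n9 fail=0; on 'c' 0 → fail=9;  out ∅∪∅=∅
  n15('da'): parent n14 fail=0; on 'a' 0 → fail=22;  out ∅∪∅=∅
  n17('cb'): parent n9 fail=0; on 'b' 0 → fail=1;  out ∅∪∅=∅
  n23('ac'): parent n22 fail=0; on 'c' 0 → fail=9;  out {5}∪∅={5}
  n3('bcb'): parent n2 fail=9; on 'b' 9 → fail=17;  out {0}∪∅={0}
  n5('bbd'): parent n4 fail=1; on 'd' 1→0 → fail=14;  out ∅∪∅=∅
  n11('ccb'): parent n10 fail=9; on 'b' 9 → fail=17;  out ∅∪∅=∅
  n16('daa'): parent n15 fail=22; on 'a' 22→0 → fail=22;  out {3}∪∅={3}
  n18('cba'): parent n17 fail=1; on 'a' 1→0 → fail=22;  out ∅∪∅=∅
  n6('bbda'): parent n5 fail=14; on 'a' 14 → fail=15;  out ∅∪∅=∅
  n12('ccba'): parent n11 fail=17; on 'a' 17 → fail=18;  out ∅∪∅=∅
  n19('cbaa'): parent n18 fail=22; on 'a' 22→0 → fail=22;  out ∅∪∅=∅
  n7('bbdab'): parent n6 fail=15; on 'b' 15→22→0 → fail=1;  out ∅∪∅=∅
  n13('ccbaa'): parent n12 fail=18; on 'a' 18 → fail=19;  out {2}∪∅={2}
  n20('cbaaa'): parent n19 fail=22; on 'a' 22→0 → fail=22;  out ∅∪∅=∅
  n8('bbdabb'): parent n7 fail=1; on 'b' 1 → fail=4;  out {1}∪∅={1}
  n21('cbaaac'): parent n20 fail=22; on 'c' 22 → fail=23;  out {4}∪{5}={4,5}

Text stream:
pos 0 'a': at 22
pos 1 'c': at 23  → match P5@[0:1]
pos 2 'c': at 10 (fail-walked)
pos 3 'c': at 10 (fail-walked)
pos 4 'd': at 14 (fail-walked)
pos 5 'a': at 15
pos 6 'a': at 16  → match P3@[4:6]
pos 7 'b': at 1 (fail-walked)
pos 8 'b': at 4
pos 9 'd': at 5
pos 10 'a': at 6
pos 11 'a': at 16 (fail-walked)  → match P3@[9:11]
pos 12 'd': at 14 (fail-walked)
pos 13 'a': at 15
pos 14 'c': at 23 (fail-walked)  → match P5@[13:14]
pos 15 'c': at 10 (fail-walked)
pos 16 'c': at 10 (fail-walked)
pos 17 'b': at 11
pos 18 'a': at 12
pos 19 'a': at 13  → match P2@[15:19]
pos 20 'b': at 1 (fail-walked)
pos 21 'd': at 14 (fail-walked)
pos 22 'a': at 15
pos 23 'a': at 16  → match P3@[21:23]
pos 24 'c': at 23 (fail-walked)  → match P5@[23:24]
pos 25 'c': at 10 (fail-walked)
pos 26 'b': at 11
pos 27 'a': at 12
pos 28 'a': at 13  → match P2@[24:28]
pos 29 'a': at 20 (fail-walked)
pos 30 'b': at 1 (fail-walked)
pos 31 'a': at 22 (fail-walked)
pos 32 'c': at 23  → match P5@[31:32]
pos 33 'd': at 14 (fail-walked)
pos 34 'a': at 15
pos 35 'c': at 23 (fail-walked)  → match P5@[34:35]
pos 36 'c': at 10 (fail-walked)
pos 37 'b': at 11
pos 38 'c': at 2 (fail-walked)
pos 39 'b': at 3  → match P0@[37:39]
pos 40 'a': at 18 (fail-walked)
pos 41 'a': at 19
pos 42 'a': at 20
pos 43 'c': at 21  → match P4@[38:43],P5@[42:43]
pos 44 'd': at 14 (fail-walked)
pos 45 'a': at 15
pos 46 'a': at 16  → match P3@[44:46]
pos 47 'c': at 23 (fail-walked)  → match P5@[46:47]

Matches: [[1,5],[6,3],[11,3],[14,5],[19,2],[23,3],[24,5],[28,2],[32,5],[35,5],[39,0],[43,4],[43,5],[46,3],[47,5]]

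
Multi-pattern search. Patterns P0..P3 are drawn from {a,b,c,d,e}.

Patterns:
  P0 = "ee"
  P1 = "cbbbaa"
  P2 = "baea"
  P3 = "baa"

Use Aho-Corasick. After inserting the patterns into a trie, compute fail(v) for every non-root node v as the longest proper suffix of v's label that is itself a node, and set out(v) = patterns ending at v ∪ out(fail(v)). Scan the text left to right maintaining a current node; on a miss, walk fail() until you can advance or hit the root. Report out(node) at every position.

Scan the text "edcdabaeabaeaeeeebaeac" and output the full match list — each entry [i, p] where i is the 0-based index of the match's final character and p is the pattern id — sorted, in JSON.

Build automaton:
Trie nodes:
  n0 'ε': b→9 c→3 e→1
  n1 'e': e→2
  n2 'ee': ·  ←P0
  n3 'c': b→4
  n4 'cb': b→5
  n5 'cbb': b→6
  n6 'cbbb': a→7
  n7 'cbbba': a→8
  n8 'cbbbaa': ·  ←P1
  n9 'b': a→10
  n10 'ba': a→13 e→11
  n11 'bae': a→12
  n12 'baea': ·  ←P2
  n13 'baa': ·  ←P3

BFS fail/out derivation:
  n1('e'): parent n0 fail=0; on 'e' 0 → fail=0;  out ∅∪∅=∅
  n3('c'): parent n0 fail=0; on 'c' 0 → fail=0;  out ∅∪∅=∅
  n9('b'): parent n0 fail=0; on 'b' 0 → fail=0;  out ∅∪∅=∅
  n2('ee'): parent n1 fail=0; on 'e' 0 → fail=1;  out {0}∪∅={0}
  n4('cb'): parent n3 fail=0; on 'b' 0 → fail=9;  out ∅∪∅=∅
  n10('ba'): parent n9 fail=0; on 'a' 0 → fail=0;  out ∅∪∅=∅
  n5('cbb'): parent n4 fail=9; on 'b' 9→0 → fail=9;  out ∅∪∅=∅
  n11('bae'): parent n10 fail=0; on 'e' 0 → fail=1;  out ∅∪∅=∅
  n13('baa'): parent n10 fail=0; on 'a' 0 → fail=0;  out {3}∪∅={3}
  n6('cbbb'): parent n5 fail=9; on 'b' 9→0 → fail=9;  out ∅∪∅=∅
  n12('baea'): parent n11 fail=1; on 'a' 1→0 → fail=0;  out {2}∪∅={2}
  n7('cbbba'): parent n6 fail=9; on 'a' 9 → fail=10;  out ∅∪∅=∅
  n8('cbbbaa'): parent n7 fail=10; on 'a' 10 → fail=13;  out {1}∪{3}={1,3}

Run:
i=0 'e': node 0→1
i=1 'd': node 1→0 (via fail)
i=2 'c': node 0→3
i=3 'd': node 3→0 (via fail)
i=4 'a': node 0→0
i=5 'b': node 0→9
i=6 'a': node 9→10
i=7 'e': node 10→11
i=8 'a': node 11→12  emit P2@[5:8]
i=9 'b': node 12→9 (via fail)
i=10 'a': node 9→10
i=11 'e': node 10→11
i=12 'a': node 11→12  emit P2@[9:12]
i=13 'e': node 12→1 (via fail)
i=14 'e': node 1→2  emit P0@[13:14]
i=15 'e': node 2→2 (via fail)  emit P0@[14:15]
i=16 'e': node 2→2 (via fail)  emit P0@[15:16]
i=17 'b': node 2→9 (via fail)
i=18 'a': node 9→10
i=19 'e': node 10→11
i=20 'a': node 11→12  emit P2@[17:20]
i=21 'c': node 12→3 (via fail)

Matches: [[8,2],[12,2],[14,0],[15,0],[16,0],[20,2]]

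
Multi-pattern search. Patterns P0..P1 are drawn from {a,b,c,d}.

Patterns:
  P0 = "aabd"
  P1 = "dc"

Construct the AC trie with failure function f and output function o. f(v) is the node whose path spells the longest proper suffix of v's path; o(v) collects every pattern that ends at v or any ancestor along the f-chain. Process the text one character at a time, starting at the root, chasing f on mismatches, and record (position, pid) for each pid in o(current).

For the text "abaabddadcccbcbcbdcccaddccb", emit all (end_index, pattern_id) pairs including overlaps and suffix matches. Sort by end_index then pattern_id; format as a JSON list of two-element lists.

Build automaton:
Trie (insert patterns):
  0='ε' goto a→1 d→5
  1='a' goto a→2
  2='aa' goto b→3
  3='aab' goto d→4
  4='aabd' goto ·  ←P0
  5='d' goto c→6
  6='dc' goto ·  ←P1

BFS fail/out derivation:
  fail(1) 'a': from fail(0)=0 chase 'a': 0 ⇒ 0;  out=∅∪out(0)=∅
  fail(5) 'd': from fail(0)=0 chase 'd': 0 ⇒ 0;  out=∅∪out(0)=∅
  fail(2) 'aa': from fail(1)=0 chase 'a': 0 ⇒ 1;  out=∅∪out(1)=∅
  fail(6) 'dc': from fail(5)=0 chase 'c': 0 ⇒ 0;  out={1}∪out(0)={1}
  fail(3) 'aab': from fail(2)=1 chase 'b': 1→0 ⇒ 0;  out=∅∪out(0)=∅
  fail(4) 'aabd': from fail(3)=0 chase 'd': 0 ⇒ 5;  out={0}∪out(5)={0}

Text stream:
pos 0 'a': at 1
pos 1 'b': at 0 ·f
pos 2 'a': at 1
pos 3 'a': at 2
pos 4 'b': at 3
pos 5 'd': at 4  emit P0@[2:5]
pos 6 'd': at 5 ·f
pos 7 'a': at 1 ·f
pos 8 'd': at 5 ·f
pos 9 'c': at 6  emit P1@[8:9]
pos 10 'c': at 0 ·f
pos 11 'c': at 0
pos 12 'b': at 0
pos 13 'c': at 0
pos 14 'b': at 0
pos 15 'c': at 0
pos 16 'b': at 0
pos 17 'd': at 5
pos 18 'c': at 6  emit P1@[17:18]
pos 19 'c': at 0 ·f
pos 20 'c': at 0
pos 21 'a': at 1
pos 22 'd': at 5 ·f
pos 23 'd': at 5 ·f
pos 24 'c': at 6  emit P1@[23:24]
pos 25 'c': at 0 ·f
pos 26 'b': at 0

All matches (sorted): [[5,0],[9,1],[18,1],[24,1]]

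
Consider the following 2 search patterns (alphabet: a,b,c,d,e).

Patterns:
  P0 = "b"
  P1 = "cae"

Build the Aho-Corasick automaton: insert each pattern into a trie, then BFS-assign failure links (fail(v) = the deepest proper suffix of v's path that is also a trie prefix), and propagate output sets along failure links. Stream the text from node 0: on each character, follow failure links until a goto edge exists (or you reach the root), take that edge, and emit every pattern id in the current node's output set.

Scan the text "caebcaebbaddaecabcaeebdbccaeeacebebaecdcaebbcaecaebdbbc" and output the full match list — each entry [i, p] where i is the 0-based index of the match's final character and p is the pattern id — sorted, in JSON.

Construct AC machine:
Trie nodes:
  n0 'ε': b→1 c→2
  n1 'b': ·  ←P0
  n2 'c': a→3
  n3 'ca': e→4
  n4 'cae': ·  ←P1

BFS fail/out derivation:
  n1('b'): parent n0 fail=0; on 'b' 0 → fail=0;  out {0}∪∅={0}
  n2('c'): parent n0 fail=0; on 'c' 0 → fail=0;  out ∅∪∅=∅
  n3('ca'): parent n2 fail=0; on 'a' 0 → fail=0;  out ∅∪∅=∅
  n4('cae'): parent n3 fail=0; on 'e' 0 → fail=0;  out {1}∪∅={1}

Text stream:
[0] read 'c'  n0⇒n2
[1] read 'a'  n2⇒n3
[2] read 'e'  n3⇒n4  emit P1@[0:2]
[3] read 'b'  n4⇒n1 (via fail)  emit P0@[3:3]
[4] read 'c'  n1⇒n2 (via fail)
[5] read 'a'  n2⇒n3
[6] read 'e'  n3⇒n4  emit P1@[4:6]
[7] read 'b'  n4⇒n1 (via fail)  emit P0@[7:7]
[8] read 'b'  n1⇒n1 (via fail)  emit P0@[8:8]
[9] read 'a'  n1⇒n0 (via fail)
[10] read 'd'  n0⇒n0
[11] read 'd'  n0⇒n0
[12] read 'a'  n0⇒n0
[13] read 'e'  n0⇒n0
[14] read 'c'  n0⇒n2
[15] read 'a'  n2⇒n3
[16] read 'b'  n3⇒n1 (via fail)  emit P0@[16:16]
[17] read 'c'  n1⇒n2 (via fail)
[18] read 'a'  n2⇒n3
[19] read 'e'  n3⇒n4  emit P1@[17:19]
[20] read 'e'  n4⇒n0 (via fail)
[21] read 'b'  n0⇒n1  emit P0@[21:21]
[22] read 'd'  n1⇒n0 (via fail)
[23] read 'b'  n0⇒n1  emit P0@[23:23]
[24] read 'c'  n1⇒n2 (via fail)
[25] read 'c'  n2⇒n2 (via fail)
[26] read 'a'  n2⇒n3
[27] read 'e'  n3⇒n4  emit P1@[25:27]
[28] read 'e'  n4⇒n0 (via fail)
[29] read 'a'  n0⇒n0
[30] read 'c'  n0⇒n2
[31] read 'e'  n2⇒n0 (via fail)
[32] read 'b'  n0⇒n1  emit P0@[32:32]
[33] read 'e'  n1⇒n0 (via fail)
[34] read 'b'  n0⇒n1  emit P0@[34:34]
[35] read 'a'  n1⇒n0 (via fail)
[36] read 'e'  n0⇒n0
[37] read 'c'  n0⇒n2
[38] read 'd'  n2⇒n0 (via fail)
[39] read 'c'  n0⇒n2
[40] read 'a'  n2⇒n3
[41] read 'e'  n3⇒n4  emit P1@[39:41]
[42] read 'b'  n4⇒n1 (via fail)  emit P0@[42:42]
[43] read 'b'  n1⇒n1 (via fail)  emit P0@[43:43]
[44] read 'c'  n1⇒n2 (via fail)
[45] read 'a'  n2⇒n3
[46] read 'e'  n3⇒n4  emit P1@[44:46]
[47] read 'c'  n4⇒n2 (via fail)
[48] read 'a'  n2⇒n3
[49] read 'e'  n3⇒n4  emit P1@[47:49]
[50] read 'b'  n4⇒n1 (via fail)  emit P0@[50:50]
[51] read 'd'  n1⇒n0 (via fail)
[52] read 'b'  n0⇒n1  emit P0@[52:52]
[53] read 'b'  n1⇒n1 (via fail)  emit P0@[53:53]
[54] read 'c'  n1⇒n2 (via fail)

Result: [[2,1],[3,0],[6,1],[7,0],[8,0],[16,0],[19,1],[21,0],[23,0],[27,1],[32,0],[34,0],[41,1],[42,0],[43,0],[46,1],[49,1],[50,0],[52,0],[53,0]]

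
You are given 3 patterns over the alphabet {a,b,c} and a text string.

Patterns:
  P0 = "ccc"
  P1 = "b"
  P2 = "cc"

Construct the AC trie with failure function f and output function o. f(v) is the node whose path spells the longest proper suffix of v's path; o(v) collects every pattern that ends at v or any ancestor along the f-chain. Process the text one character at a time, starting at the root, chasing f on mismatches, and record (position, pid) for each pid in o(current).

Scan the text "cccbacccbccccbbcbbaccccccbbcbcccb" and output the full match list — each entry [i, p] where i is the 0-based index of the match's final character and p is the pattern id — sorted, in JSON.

Construct AC machine:
Trie (insert patterns):
  n0 'ε': b→4 c→1
  n1 'c': c→2
  n2 'cc': c→3  [P2 ends]
  n3 'ccc': ·  [P0 ends]
  n4 'b': ·  [P1 ends]

Failure links (BFS by depth):
  fail(1) 'c': from fail(0)=0 chase 'c': 0 ⇒ 0;  out=∅∪out(0)=∅
  fail(4) 'b': from fail(0)=0 chase 'b': 0 ⇒ 0;  out={1}∪out(0)={1}
  fail(2) 'cc': from fail(1)=0 chase 'c': 0 ⇒ 1;  out={2}∪out(1)={2}
  fail(3) 'ccc': from fail(2)=1 chase 'c': 1 ⇒ 2;  out={0}∪out(2)={0,2}

Text stream:
pos 0 'c': at 1
pos 1 'c': at 2  ** P2@[0:1]
pos 2 'c': at 3  ** P0@[0:2],P2@[1:2]
pos 3 'b': at 4 ·f  ** P1@[3:3]
pos 4 'a': at 0 ·f
pos 5 'c': at 1
pos 6 'c': at 2  ** P2@[5:6]
pos 7 'c': at 3  ** P0@[5:7],P2@[6:7]
pos 8 'b': at 4 ·f  ** P1@[8:8]
pos 9 'c': at 1 ·f
pos 10 'c': at 2  ** P2@[9:10]
pos 11 'c': at 3  ** P0@[9:11],P2@[10:11]
pos 12 'c': at 3 ·f  ** P0@[10:12],P2@[11:12]
pos 13 'b': at 4 ·f  ** P1@[13:13]
pos 14 'b': at 4 ·f  ** P1@[14:14]
pos 15 'c': at 1 ·f
pos 16 'b': at 4 ·f  ** P1@[16:16]
pos 17 'b': at 4 ·f  ** P1@[17:17]
pos 18 'a': at 0 ·f
pos 19 'c': at 1
pos 20 'c': at 2  ** P2@[19:20]
pos 21 'c': at 3  ** P0@[19:21],P2@[20:21]
pos 22 'c': at 3 ·f  ** P0@[20:22],P2@[21:22]
pos 23 'c': at 3 ·f  ** P0@[21:23],P2@[22:23]
pos 24 'c': at 3 ·f  ** P0@[22:24],P2@[23:24]
pos 25 'b': at 4 ·f  ** P1@[25:25]
pos 26 'b': at 4 ·f  ** P1@[26:26]
pos 27 'c': at 1 ·f
pos 28 'b': at 4 ·f  ** P1@[28:28]
pos 29 'c': at 1 ·f
pos 30 'c': at 2  ** P2@[29:30]
pos 31 'c': at 3  ** P0@[29:31],P2@[30:31]
pos 32 'b': at 4 ·f  ** P1@[32:32]

Result: [[1,2],[2,0],[2,2],[3,1],[6,2],[7,0],[7,2],[8,1],[10,2],[11,0],[11,2],[12,0],[12,2],[13,1],[14,1],[16,1],[17,1],[20,2],[21,0],[21,2],[22,0],[22,2],[23,0],[23,2],[24,0],[24,2],[25,1],[26,1],[28,1],[30,2],[31,0],[31,2],[32,1]]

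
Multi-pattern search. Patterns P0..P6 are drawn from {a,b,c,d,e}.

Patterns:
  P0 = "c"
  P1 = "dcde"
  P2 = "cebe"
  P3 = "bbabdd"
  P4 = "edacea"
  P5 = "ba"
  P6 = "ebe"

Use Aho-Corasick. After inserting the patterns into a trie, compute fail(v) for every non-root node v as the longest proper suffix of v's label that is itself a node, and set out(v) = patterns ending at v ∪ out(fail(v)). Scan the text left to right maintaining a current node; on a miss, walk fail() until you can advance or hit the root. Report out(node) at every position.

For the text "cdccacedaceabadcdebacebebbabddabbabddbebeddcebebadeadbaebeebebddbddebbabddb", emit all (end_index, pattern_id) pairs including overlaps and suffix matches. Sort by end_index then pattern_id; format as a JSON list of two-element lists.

Construct AC machine:
Trie nodes:
  0='ε' goto b→9 c→1 d→2 e→15
  1='c' goto e→6  [P0 ends]
  2='d' goto c→3
  3='dc' goto d→4
  4='dcd' goto e→5
  5='dcde' goto ·  [P1 ends]
  6='ce' goto b→7
  7='ceb' goto e→8
  8='cebe' goto ·  [P2 ends]
  9='b' goto a→21 b→10
  10='bb' goto a→11
  11='bba' goto b→12
  12='bbab' goto d→13
  13='bbabd' goto d→14
  14='bbabdd' goto ·  [P3 ends]
  15='e' goto b→22 d→16
  16='ed' goto a→17
  17='eda' goto c→18
  18='edac' goto e→19
  19='edace' goto a→20
  20='edacea' goto ·  [P4 ends]
  21='ba' goto ·  [P5 ends]
  22='eb' goto e→23
  23='ebe' goto ·  [P6 ends]

BFS fail/out derivation:
  fail(1) 'c': from fail(0)=0 chase 'c': 0 ⇒ 0;  out={0}∪out(0)={0}
  fail(2) 'd': from fail(0)=0 chase 'd': 0 ⇒ 0;  out=∅∪out(0)=∅
  fail(9) 'b': from fail(0)=0 chase 'b': 0 ⇒ 0;  out=∅∪out(0)=∅
  fail(15) 'e': from fail(0)=0 chase 'e': 0 ⇒ 0;  out=∅∪out(0)=∅
  fail(3) 'dc': from fail(2)=0 chase 'c': 0 ⇒ 1;  out=∅∪out(1)={0}
  fail(6) 'ce': from fail(1)=0 chase 'e': 0 ⇒ 15;  out=∅∪out(15)=∅
  fail(10) 'bb': from fail(9)=0 chase 'b': 0 ⇒ 9;  out=∅∪out(9)=∅
  fail(16) 'ed': from fail(15)=0 chase 'd': 0 ⇒ 2;  out=∅∪out(2)=∅
  fail(21) 'ba': from fail(9)=0 chase 'a': 0 ⇒ 0;  out={5}∪out(0)={5}
  fail(22) 'eb': from fail(15)=0 chase 'b': 0 ⇒ 9;  out=∅∪out(9)=∅
  fail(4) 'dcd': from fail(3)=1 chase 'd': 1→0 ⇒ 2;  out=∅∪out(2)=∅
  fail(7) 'ceb': from fail(6)=15 chase 'b': 15 ⇒ 22;  out=∅∪out(22)=∅
  fail(11) 'bba': from fail(10)=9 chase 'a': 9 ⇒ 21;  out=∅∪out(21)={5}
  fail(17) 'eda': from fail(16)=2 chase 'a': 2→0 ⇒ 0;  out=∅∪out(0)=∅
  fail(23) 'ebe': from fail(22)=9 chase 'e': 9→0 ⇒ 15;  out={6}∪out(15)={6}
  fail(5) 'dcde': from fail(4)=2 chase 'e': 2→0 ⇒ 15;  out={1}∪out(15)={1}
  fail(8) 'cebe': from fail(7)=22 chase 'e': 22 ⇒ 23;  out={2}∪out(23)={2,6}
  fail(12) 'bbab': from fail(11)=21 chase 'b': 21→0 ⇒ 9;  out=∅∪out(9)=∅
  fail(18) 'edac': from fail(17)=0 chase 'c': 0 ⇒ 1;  out=∅∪out(1)={0}
  fail(13) 'bbabd': from fail(12)=9 chase 'd': 9→0 ⇒ 2;  out=∅∪out(2)=∅
  fail(19) 'edace': from fail(18)=1 chase 'e': 1 ⇒ 6;  out=∅∪out(6)=∅
  fail(14) 'bbabdd': from fail(13)=2 chase 'd': 2→0 ⇒ 2;  out={3}∪out(2)={3}
  fail(20) 'edacea': from fail(19)=6 chase 'a': 6→15→0 ⇒ 0;  out={4}∪out(0)={4}

Scan:
pos 0 'c': at 1  emit P0@[0:0]
pos 1 'd': at 2 (fail-walked)
pos 2 'c': at 3  emit P0@[2:2]
pos 3 'c': at 1 (fail-walked)  emit P0@[3:3]
pos 4 'a': at 0 (fail-walked)
pos 5 'c': at 1  emit P0@[5:5]
pos 6 'e': at 6
pos 7 'd': at 16 (fail-walked)
pos 8 'a': at 17
pos 9 'c': at 18  emit P0@[9:9]
pos 10 'e': at 19
pos 11 'a': at 20  emit P4@[6:11]
pos 12 'b': at 9 (fail-walked)
pos 13 'a': at 21  emit P5@[12:13]
pos 14 'd': at 2 (fail-walked)
pos 15 'c': at 3  emit P0@[15:15]
pos 16 'd': at 4
pos 17 'e': at 5  emit P1@[14:17]
pos 18 'b': at 22 (fail-walked)
pos 19 'a': at 21 (fail-walked)  emit P5@[18:19]
pos 20 'c': at 1 (fail-walked)  emit P0@[20:20]
pos 21 'e': at 6
pos 22 'b': at 7
pos 23 'e': at 8  emit P2@[20:23],P6@[21:23]
pos 24 'b': at 22 (fail-walked)
pos 25 'b': at 10 (fail-walked)
pos 26 'a': at 11  emit P5@[25:26]
pos 27 'b': at 12
pos 28 'd': at 13
pos 29 'd': at 14  emit P3@[24:29]
pos 30 'a': at 0 (fail-walked)
pos 31 'b': at 9
pos 32 'b': at 10
pos 33 'a': at 11  emit P5@[32:33]
pos 34 'b': at 12
pos 35 'd': at 13
pos 36 'd': at 14  emit P3@[31:36]
pos 37 'b': at 9 (fail-walked)
pos 38 'e': at 15 (fail-walked)
pos 39 'b': at 22
pos 40 'e': at 23  emit P6@[38:40]
pos 41 'd': at 16 (fail-walked)
pos 42 'd': at 2 (fail-walked)
pos 43 'c': at 3  emit P0@[43:43]
pos 44 'e': at 6 (fail-walked)
pos 45 'b': at 7
pos 46 'e': at 8  emit P2@[43:46],P6@[44:46]
pos 47 'b': at 22 (fail-walked)
pos 48 'a': at 21 (fail-walked)  emit P5@[47:48]
pos 49 'd': at 2 (fail-walked)
pos 50 'e': at 15 (fail-walked)
pos 51 'a': at 0 (fail-walked)
pos 52 'd': at 2
pos 53 'b': at 9 (fail-walked)
pos 54 'a': at 21  emit P5@[53:54]
pos 55 'e': at 15 (fail-walked)
pos 56 'b': at 22
pos 57 'e': at 23  emit P6@[55:57]
pos 58 'e': at 15 (fail-walked)
pos 59 'b': at 22
pos 60 'e': at 23  emit P6@[58:60]
pos 61 'b': at 22 (fail-walked)
pos 62 'd': at 2 (fail-walked)
pos 63 'd': at 2 (fail-walked)
pos 64 'b': at 9 (fail-walked)
pos 65 'd': at 2 (fail-walked)
pos 66 'd': at 2 (fail-walked)
pos 67 'e': at 15 (fail-walked)
pos 68 'b': at 22
pos 69 'b': at 10 (fail-walked)
pos 70 'a': at 11  emit P5@[69:70]
pos 71 'b': at 12
pos 72 'd': at 13
pos 73 'd': at 14  emit P3@[68:73]
pos 74 'b': at 9 (fail-walked)

Result: [[0,0],[2,0],[3,0],[5,0],[9,0],[11,4],[13,5],[15,0],[17,1],[19,5],[20,0],[23,2],[23,6],[26,5],[29,3],[33,5],[36,3],[40,6],[43,0],[46,2],[46,6],[48,5],[54,5],[57,6],[60,6],[70,5],[73,3]]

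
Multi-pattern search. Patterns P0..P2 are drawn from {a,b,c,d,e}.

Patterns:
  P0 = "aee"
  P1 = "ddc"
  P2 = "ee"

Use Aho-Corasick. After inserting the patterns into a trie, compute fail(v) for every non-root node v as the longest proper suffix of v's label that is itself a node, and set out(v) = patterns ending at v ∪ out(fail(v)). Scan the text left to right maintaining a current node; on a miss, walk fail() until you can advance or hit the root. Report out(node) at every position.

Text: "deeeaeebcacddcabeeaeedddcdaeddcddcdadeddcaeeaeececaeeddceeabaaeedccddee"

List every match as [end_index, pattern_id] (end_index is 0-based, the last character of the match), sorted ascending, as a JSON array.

Build automaton:
Trie (insert patterns):
  0='ε' goto a→1 d→4 e→7
  1='a' goto e→2
  2='ae' goto e→3
  3='aee' goto ·  ←P0
  4='d' goto d→5
  5='dd' goto c→6
  6='ddc' goto ·  ←P1
  7='e' goto e→8
  8='ee' goto ·  ←P2

BFS fail/out derivation:
  n1('a'): parent n0 fail=0; on 'a' 0 → fail=0;  out ∅∪∅=∅
  n4('d'): parent n0 fail=0; on 'd' 0 → fail=0;  out ∅∪∅=∅
  n7('e'): parent n0 fail=0; on 'e' 0 → fail=0;  out ∅∪∅=∅
  n2('ae'): parent n1 fail=0; on 'e' 0 → fail=7;  out ∅∪∅=∅
  n5('dd'): parent n4 fail=0; on 'd' 0 → fail=4;  out ∅∪∅=∅
  n8('ee'): parent n7 fail=0; on 'e' 0 → fail=7;  out {2}∪∅={2}
  n3('aee'): parent n2 fail=7; on 'e' 7 → fail=8;  out {0}∪{2}={0,2}
  n6('ddc'): parent n5 fail=4; on 'c' 4→0 → fail=0;  out {1}∪∅={1}

Text stream:
i=0 'd': node 0→4
i=1 'e': node 4→7 (fail-walked)
i=2 'e': node 7→8  → match P2@[1:2]
i=3 'e': node 8→8 (fail-walked)  → match P2@[2:3]
i=4 'a': node 8→1 (fail-walked)
i=5 'e': node 1→2
i=6 'e': node 2→3  → match P0@[4:6],P2@[5:6]
i=7 'b': node 3→0 (fail-walked)
i=8 'c': node 0→0
i=9 'a': node 0→1
i=10 'c': node 1→0 (fail-walked)
i=11 'd': node 0→4
i=12 'd': node 4→5
i=13 'c': node 5→6  → match P1@[11:13]
i=14 'a': node 6→1 (fail-walked)
i=15 'b': node 1→0 (fail-walked)
i=16 'e': node 0→7
i=17 'e': node 7→8  → match P2@[16:17]
i=18 'a': node 8→1 (fail-walked)
i=19 'e': node 1→2
i=20 'e': node 2→3  → match P0@[18:20],P2@[19:20]
i=21 'd': node 3→4 (fail-walked)
i=22 'd': node 4→5
i=23 'd': node 5→5 (fail-walked)
i=24 'c': node 5→6  → match P1@[22:24]
i=25 'd': node 6→4 (fail-walked)
i=26 'a': node 4→1 (fail-walked)
i=27 'e': node 1→2
i=28 'd': node 2→4 (fail-walked)
i=29 'd': node 4→5
i=30 'c': node 5→6  → match P1@[28:30]
i=31 'd': node 6→4 (fail-walked)
i=32 'd': node 4→5
i=33 'c': node 5→6  → match P1@[31:33]
i=34 'd': node 6→4 (fail-walked)
i=35 'a': node 4→1 (fail-walked)
i=36 'd': node 1→4 (fail-walked)
i=37 'e': node 4→7 (fail-walked)
i=38 'd': node 7→4 (fail-walked)
i=39 'd': node 4→5
i=40 'c': node 5→6  → match P1@[38:40]
i=41 'a': node 6→1 (fail-walked)
i=42 'e': node 1→2
i=43 'e': node 2→3  → match P0@[41:43],P2@[42:43]
i=44 'a': node 3→1 (fail-walked)
i=45 'e': node 1→2
i=46 'e': node 2→3  → match P0@[44:46],P2@[45:46]
i=47 'c': node 3→0 (fail-walked)
i=48 'e': node 0→7
i=49 'c': node 7→0 (fail-walked)
i=50 'a': node 0→1
i=51 'e': node 1→2
i=52 'e': node 2→3  → match P0@[50:52],P2@[51:52]
i=53 'd': node 3→4 (fail-walked)
i=54 'd': node 4→5
i=55 'c': node 5→6  → match P1@[53:55]
i=56 'e': node 6→7 (fail-walked)
i=57 'e': node 7→8  → match P2@[56:57]
i=58 'a': node 8→1 (fail-walked)
i=59 'b': node 1→0 (fail-walked)
i=60 'a': node 0→1
i=61 'a': node 1→1 (fail-walked)
i=62 'e': node 1→2
i=63 'e': node 2→3  → match P0@[61:63],P2@[62:63]
i=64 'd': node 3→4 (fail-walked)
i=65 'c': node 4→0 (fail-walked)
i=66 'c': node 0→0
i=67 'd': node 0→4
i=68 'd': node 4→5
i=69 'e': node 5→7 (fail-walked)
i=70 'e': node 7→8  → match P2@[69:70]

All matches (sorted): [[2,2],[3,2],[6,0],[6,2],[13,1],[17,2],[20,0],[20,2],[24,1],[30,1],[33,1],[40,1],[43,0],[43,2],[46,0],[46,2],[52,0],[52,2],[55,1],[57,2],[63,0],[63,2],[70,2]]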